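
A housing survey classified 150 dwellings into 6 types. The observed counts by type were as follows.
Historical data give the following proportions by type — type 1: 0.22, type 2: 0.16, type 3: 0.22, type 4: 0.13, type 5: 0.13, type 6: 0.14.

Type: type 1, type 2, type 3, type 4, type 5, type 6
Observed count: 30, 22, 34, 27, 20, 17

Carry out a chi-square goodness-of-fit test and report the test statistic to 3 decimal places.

4.129

Expected counts E_i = n·p_i: 150×0.22 = 33, 150×0.16 = 24, 150×0.22 = 33, 150×0.13 = 19.5, 150×0.13 = 19.5, 150×0.14 = 21.
cat         O        E   (O−E)²/E
type 1     30       33     0.2727
type 2     22       24     0.1667
type 3     34       33     0.0303
type 4     27     19.5     2.8846
type 5     20     19.5     0.0128
type 6     17       21     0.7619
Sum = 4.129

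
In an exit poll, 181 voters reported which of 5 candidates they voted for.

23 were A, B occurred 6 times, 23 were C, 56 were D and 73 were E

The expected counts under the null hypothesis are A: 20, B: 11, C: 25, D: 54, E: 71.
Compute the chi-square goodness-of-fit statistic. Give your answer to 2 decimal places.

3.01

χ² = (23−20)²/20 + (6−11)²/11 + (23−25)²/25 + (56−54)²/54 + (73−71)²/71
   = 0.450 + 2.273 + 0.160 + 0.074 + 0.056
Sum = 3.01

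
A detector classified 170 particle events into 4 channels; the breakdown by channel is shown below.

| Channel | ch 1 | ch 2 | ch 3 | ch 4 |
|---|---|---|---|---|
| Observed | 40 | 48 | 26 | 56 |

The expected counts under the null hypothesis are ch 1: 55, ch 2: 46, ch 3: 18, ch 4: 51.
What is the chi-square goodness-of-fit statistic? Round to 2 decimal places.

χ² = (40−55)²/55 + (48−46)²/46 + (26−18)²/18 + (56−51)²/51
   = 4.091 + 0.087 + 3.556 + 0.490
Sum = 8.22

8.22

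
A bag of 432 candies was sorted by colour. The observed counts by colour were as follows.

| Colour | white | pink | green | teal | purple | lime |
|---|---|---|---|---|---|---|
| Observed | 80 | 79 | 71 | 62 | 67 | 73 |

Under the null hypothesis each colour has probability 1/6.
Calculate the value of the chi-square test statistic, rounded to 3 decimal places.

Expected count for each of the 6 categories: 432/6 = 72.
cat         O        E   (O−E)²/E
white      80       72     0.8889
pink       79       72     0.6806
green      71       72     0.0139
teal       62       72     1.3889
purple     67       72     0.3472
lime       73       72     0.0139
Sum = 3.333

3.333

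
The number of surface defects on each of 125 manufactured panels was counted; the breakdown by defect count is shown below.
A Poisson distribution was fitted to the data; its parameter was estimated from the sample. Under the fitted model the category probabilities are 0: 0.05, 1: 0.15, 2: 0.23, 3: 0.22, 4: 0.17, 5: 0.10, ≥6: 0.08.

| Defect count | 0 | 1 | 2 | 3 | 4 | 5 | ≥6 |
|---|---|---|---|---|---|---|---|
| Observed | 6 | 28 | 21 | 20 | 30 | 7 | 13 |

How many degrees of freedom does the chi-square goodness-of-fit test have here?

There are k = 7 categories and 1 parameter estimated from the data, so df = 7 − 1 − 1 = 5.

5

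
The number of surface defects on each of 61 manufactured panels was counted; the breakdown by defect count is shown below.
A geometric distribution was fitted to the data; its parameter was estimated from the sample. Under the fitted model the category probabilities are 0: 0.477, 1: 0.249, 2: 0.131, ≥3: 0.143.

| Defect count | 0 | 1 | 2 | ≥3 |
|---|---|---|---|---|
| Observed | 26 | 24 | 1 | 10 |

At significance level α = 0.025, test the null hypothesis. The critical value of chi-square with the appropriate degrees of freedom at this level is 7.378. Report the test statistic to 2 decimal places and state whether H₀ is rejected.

Expected counts E_i = n·p_i: 61×0.477 = 29.097, 61×0.249 = 15.189, 61×0.131 = 7.991, 61×0.143 = 8.723.
χ² = (26−29.097)²/29.097 + (24−15.189)²/15.189 + (1−7.991)²/7.991 + (10−8.723)²/8.723
   = 0.330 + 5.111 + 6.116 + 0.187
Sum = 11.74
df = 2. Since 11.74 > 7.378, we reject H₀.

11.74; reject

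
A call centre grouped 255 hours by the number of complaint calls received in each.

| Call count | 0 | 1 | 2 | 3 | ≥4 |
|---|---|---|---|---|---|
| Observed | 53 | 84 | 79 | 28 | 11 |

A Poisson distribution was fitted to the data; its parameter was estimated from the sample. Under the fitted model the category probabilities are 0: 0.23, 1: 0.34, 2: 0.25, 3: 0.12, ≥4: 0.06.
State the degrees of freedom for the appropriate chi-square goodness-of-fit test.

3

There are k = 5 categories and 1 parameter estimated from the data, so df = 5 − 1 − 1 = 3.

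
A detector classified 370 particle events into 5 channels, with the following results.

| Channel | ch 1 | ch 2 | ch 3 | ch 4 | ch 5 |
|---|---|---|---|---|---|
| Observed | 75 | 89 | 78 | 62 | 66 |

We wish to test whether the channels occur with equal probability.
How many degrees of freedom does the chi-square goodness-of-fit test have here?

4

There are k = 5 categories and no parameters were estimated from the data, so df = 5 − 1 = 4.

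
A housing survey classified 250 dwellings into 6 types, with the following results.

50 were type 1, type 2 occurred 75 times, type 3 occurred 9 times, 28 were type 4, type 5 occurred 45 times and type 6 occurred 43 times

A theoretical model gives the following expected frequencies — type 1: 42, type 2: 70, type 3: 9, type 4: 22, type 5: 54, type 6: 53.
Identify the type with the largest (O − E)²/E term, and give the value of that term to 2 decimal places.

χ² = (50−42)²/42 + (75−70)²/70 + (9−9)²/9 + (28−22)²/22 + (45−54)²/54 + (43−53)²/53
   = 1.524 + 0.357 + 0.000 + 1.636 + 1.500 + 1.887
The largest term is for type 6: 1.89.

type 6, 1.89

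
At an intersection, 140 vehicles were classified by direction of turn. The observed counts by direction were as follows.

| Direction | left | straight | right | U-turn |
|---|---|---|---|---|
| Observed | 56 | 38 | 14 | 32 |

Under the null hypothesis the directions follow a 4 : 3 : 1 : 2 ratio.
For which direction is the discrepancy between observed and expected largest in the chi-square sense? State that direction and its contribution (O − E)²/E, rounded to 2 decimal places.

Ratio total = 10. Expected counts: 140×4/10 = 56, 140×3/10 = 42, 140×1/10 = 14, 140×2/10 = 28.
χ² = (56−56)²/56 + (38−42)²/42 + (14−14)²/14 + (32−28)²/28
   = 0.000 + 0.381 + 0.000 + 0.571
The largest term is for U-turn: 0.57.

U-turn, 0.57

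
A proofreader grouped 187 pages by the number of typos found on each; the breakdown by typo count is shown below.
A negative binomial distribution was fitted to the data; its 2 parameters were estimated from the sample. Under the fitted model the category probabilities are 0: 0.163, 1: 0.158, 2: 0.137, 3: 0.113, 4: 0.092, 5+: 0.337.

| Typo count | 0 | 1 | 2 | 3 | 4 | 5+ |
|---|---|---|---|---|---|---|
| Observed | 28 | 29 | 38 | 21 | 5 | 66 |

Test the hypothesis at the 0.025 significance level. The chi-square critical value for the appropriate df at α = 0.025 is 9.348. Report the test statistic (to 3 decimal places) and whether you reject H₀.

Expected counts E_i = n·p_i: 187×0.163 = 30.481, 187×0.158 = 29.546, 187×0.137 = 25.619, 187×0.113 = 21.131, 187×0.092 = 17.204, 187×0.337 = 63.019.
χ² = (28−30.481)²/30.481 + (29−29.546)²/29.546 + (38−25.619)²/25.619 + (21−21.131)²/21.131 + (5−17.204)²/17.204 + (66−63.019)²/63.019
   = 0.2019 + 0.0101 + 5.9834 + 0.0008 + 8.6572 + 0.1410
Sum = 14.994
df = 3. Since 14.994 > 9.348, we reject H₀.

14.994; reject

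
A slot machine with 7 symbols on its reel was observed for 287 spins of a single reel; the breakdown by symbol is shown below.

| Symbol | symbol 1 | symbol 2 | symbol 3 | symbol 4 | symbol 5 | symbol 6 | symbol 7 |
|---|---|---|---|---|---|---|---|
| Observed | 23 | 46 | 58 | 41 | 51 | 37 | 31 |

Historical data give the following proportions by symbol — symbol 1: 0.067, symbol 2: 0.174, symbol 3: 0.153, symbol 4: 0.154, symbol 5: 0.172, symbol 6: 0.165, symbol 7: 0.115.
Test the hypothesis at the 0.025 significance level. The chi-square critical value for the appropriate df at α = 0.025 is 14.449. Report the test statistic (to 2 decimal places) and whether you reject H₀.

8.24; do not reject

Expected counts E_i = n·p_i: 287×0.067 = 19.229, 287×0.174 = 49.938, 287×0.153 = 43.911, 287×0.154 = 44.198, 287×0.172 = 49.364, 287×0.165 = 47.355, 287×0.115 = 33.005.
cat           O        E   (O−E)²/E
symbol 1     23   19.229      0.740
symbol 2     46   49.938      0.311
symbol 3     58   43.911      4.521
symbol 4     41   44.198      0.231
symbol 5     51   49.364      0.054
symbol 6     37   47.355      2.264
symbol 7     31   33.005      0.122
Sum = 8.24
df = 6. Since 8.24 < 14.449, we do not reject H₀.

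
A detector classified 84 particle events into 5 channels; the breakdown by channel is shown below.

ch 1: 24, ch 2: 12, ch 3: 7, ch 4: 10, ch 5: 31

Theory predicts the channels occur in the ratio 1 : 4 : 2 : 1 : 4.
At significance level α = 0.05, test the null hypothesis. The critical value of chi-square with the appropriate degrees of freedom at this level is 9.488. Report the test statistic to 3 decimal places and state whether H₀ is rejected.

55.536; reject

Ratio total = 12. Expected counts: 84×1/12 = 7, 84×4/12 = 28, 84×2/12 = 14, 84×1/12 = 7, 84×4/12 = 28.
χ² = (24−7)²/7 + (12−28)²/28 + (7−14)²/14 + (10−7)²/7 + (31−28)²/28
   = 41.2857 + 9.1429 + 3.5000 + 1.2857 + 0.3214
Sum = 55.536
df = 4. Since 55.536 > 9.488, we reject H₀.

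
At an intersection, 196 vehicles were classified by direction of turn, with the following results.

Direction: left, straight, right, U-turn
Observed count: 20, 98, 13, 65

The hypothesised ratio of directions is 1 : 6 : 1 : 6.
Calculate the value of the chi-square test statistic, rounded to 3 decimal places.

9.274

Ratio total = 14. Expected counts: 196×1/14 = 14, 196×6/14 = 84, 196×1/14 = 14, 196×6/14 = 84.
left: (20 − 14)²/14 = 36/14 = 2.5714
straight: (98 − 84)²/84 = 196/84 = 2.3333
right: (13 − 14)²/14 = 1/14 = 0.0714
U-turn: (65 − 84)²/84 = 361/84 = 4.2976
Sum = 9.274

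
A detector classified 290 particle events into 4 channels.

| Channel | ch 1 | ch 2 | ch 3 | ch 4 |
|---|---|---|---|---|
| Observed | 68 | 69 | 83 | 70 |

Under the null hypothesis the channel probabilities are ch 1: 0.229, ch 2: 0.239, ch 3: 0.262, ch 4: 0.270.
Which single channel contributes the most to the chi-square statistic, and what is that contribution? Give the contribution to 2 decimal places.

Expected counts E_i = n·p_i: 290×0.229 = 66.41, 290×0.239 = 69.31, 290×0.262 = 75.98, 290×0.270 = 78.3.
cat         O        E   (O−E)²/E
ch 1       68    66.41      0.038
ch 2       69    69.31      0.001
ch 3       83    75.98      0.649
ch 4       70     78.3      0.880
The largest term is for ch 4: 0.88.

ch 4, 0.88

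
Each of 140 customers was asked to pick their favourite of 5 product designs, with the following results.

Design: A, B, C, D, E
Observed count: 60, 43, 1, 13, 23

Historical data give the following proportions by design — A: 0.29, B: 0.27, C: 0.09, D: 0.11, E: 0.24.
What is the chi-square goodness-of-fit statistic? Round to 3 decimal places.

24.383

Expected counts E_i = n·p_i: 140×0.29 = 40.6, 140×0.27 = 37.8, 140×0.09 = 12.6, 140×0.11 = 15.4, 140×0.24 = 33.6.
cat         O        E   (O−E)²/E
A          60     40.6     9.2700
B          43     37.8     0.7153
C           1     12.6    10.6794
D          13     15.4     0.3740
E          23     33.6     3.3440
Sum = 24.383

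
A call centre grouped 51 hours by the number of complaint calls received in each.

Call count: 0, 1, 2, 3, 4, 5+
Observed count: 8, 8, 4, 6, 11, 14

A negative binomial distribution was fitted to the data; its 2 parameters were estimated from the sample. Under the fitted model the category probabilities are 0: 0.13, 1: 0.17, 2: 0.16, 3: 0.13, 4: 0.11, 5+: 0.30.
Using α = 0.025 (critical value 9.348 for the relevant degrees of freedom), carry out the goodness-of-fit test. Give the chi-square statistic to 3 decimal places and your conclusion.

7.805; do not reject

Expected counts E_i = n·p_i: 51×0.13 = 6.63, 51×0.17 = 8.67, 51×0.16 = 8.16, 51×0.13 = 6.63, 51×0.11 = 5.61, 51×0.30 = 15.3.
χ² = (8−6.63)²/6.63 + (8−8.67)²/8.67 + (4−8.16)²/8.16 + (6−6.63)²/6.63 + (11−5.61)²/5.61 + (14−15.3)²/15.3
   = 0.2831 + 0.0518 + 2.1208 + 0.0599 + 5.1786 + 0.1105
Sum = 7.805
df = 3. Since 7.805 < 9.348, we do not reject H₀.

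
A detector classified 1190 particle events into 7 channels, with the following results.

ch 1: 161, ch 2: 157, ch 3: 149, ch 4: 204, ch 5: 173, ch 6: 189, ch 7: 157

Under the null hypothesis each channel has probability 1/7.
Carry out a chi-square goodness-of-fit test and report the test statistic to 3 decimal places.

14.035

Under H₀ each category has probability 1/7, so each expected count is 1190/7 = 170.
ch 1: (161 − 170)²/170 = 81/170 = 0.4765
ch 2: (157 − 170)²/170 = 169/170 = 0.9941
ch 3: (149 − 170)²/170 = 441/170 = 2.5941
ch 4: (204 − 170)²/170 = 1156/170 = 6.8000
ch 5: (173 − 170)²/170 = 9/170 = 0.0529
ch 6: (189 − 170)²/170 = 361/170 = 2.1235
ch 7: (157 − 170)²/170 = 169/170 = 0.9941
Sum = 14.035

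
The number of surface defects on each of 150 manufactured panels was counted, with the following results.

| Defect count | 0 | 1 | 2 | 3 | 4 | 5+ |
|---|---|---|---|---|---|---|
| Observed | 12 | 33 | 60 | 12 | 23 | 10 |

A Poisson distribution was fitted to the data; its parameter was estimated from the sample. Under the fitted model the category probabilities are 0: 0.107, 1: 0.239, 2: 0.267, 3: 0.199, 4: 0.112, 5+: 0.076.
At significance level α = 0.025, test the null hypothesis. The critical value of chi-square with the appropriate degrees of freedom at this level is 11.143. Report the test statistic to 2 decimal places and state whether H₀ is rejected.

24.32; reject

Expected counts E_i = n·p_i: 150×0.107 = 16.05, 150×0.239 = 35.85, 150×0.267 = 40.05, 150×0.199 = 29.85, 150×0.112 = 16.8, 150×0.076 = 11.4.
0: (12 − 16.05)²/16.05 = 16.4025/16.05 = 1.022
1: (33 − 35.85)²/35.85 = 8.1225/35.85 = 0.227
2: (60 − 40.05)²/40.05 = 398.0025/40.05 = 9.938
3: (12 − 29.85)²/29.85 = 318.6225/29.85 = 10.674
4: (23 − 16.8)²/16.8 = 38.44/16.8 = 2.288
5+: (10 − 11.4)²/11.4 = 1.96/11.4 = 0.172
Sum = 24.32
df = 4. Since 24.32 > 11.143, we reject H₀.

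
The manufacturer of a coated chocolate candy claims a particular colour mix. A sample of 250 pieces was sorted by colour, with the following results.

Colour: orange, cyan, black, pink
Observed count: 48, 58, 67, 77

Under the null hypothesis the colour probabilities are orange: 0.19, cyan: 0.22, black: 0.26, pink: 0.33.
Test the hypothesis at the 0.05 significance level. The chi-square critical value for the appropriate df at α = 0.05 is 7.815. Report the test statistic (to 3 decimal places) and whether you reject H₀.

0.597; do not reject

Expected counts E_i = n·p_i: 250×0.19 = 47.5, 250×0.22 = 55, 250×0.26 = 65, 250×0.33 = 82.5.
χ² = (48−47.5)²/47.5 + (58−55)²/55 + (67−65)²/65 + (77−82.5)²/82.5
   = 0.0053 + 0.1636 + 0.0615 + 0.3667
Sum = 0.597
df = 3. Since 0.597 < 7.815, we do not reject H₀.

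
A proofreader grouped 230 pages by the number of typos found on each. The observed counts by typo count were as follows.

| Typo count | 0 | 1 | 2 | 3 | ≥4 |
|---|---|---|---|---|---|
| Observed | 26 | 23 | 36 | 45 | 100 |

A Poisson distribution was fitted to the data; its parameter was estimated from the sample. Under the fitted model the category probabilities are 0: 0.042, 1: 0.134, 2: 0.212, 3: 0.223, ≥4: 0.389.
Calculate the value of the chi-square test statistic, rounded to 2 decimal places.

Expected counts E_i = n·p_i: 230×0.042 = 9.66, 230×0.134 = 30.82, 230×0.212 = 48.76, 230×0.223 = 51.29, 230×0.389 = 89.47.
cat         O        E   (O−E)²/E
0          26     9.66     27.639
1          23    30.82      1.984
2          36    48.76      3.339
3          45    51.29      0.771
≥4        100    89.47      1.239
Sum = 34.97

34.97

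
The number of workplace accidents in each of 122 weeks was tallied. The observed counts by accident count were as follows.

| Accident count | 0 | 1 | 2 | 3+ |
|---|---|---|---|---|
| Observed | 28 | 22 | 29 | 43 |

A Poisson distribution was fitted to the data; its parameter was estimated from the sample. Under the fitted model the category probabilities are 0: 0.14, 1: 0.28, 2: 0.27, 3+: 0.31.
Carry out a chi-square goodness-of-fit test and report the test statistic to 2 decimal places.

Expected counts E_i = n·p_i: 122×0.14 = 17.08, 122×0.28 = 34.16, 122×0.27 = 32.94, 122×0.31 = 37.82.
0: (28 − 17.08)²/17.08 = 119.2464/17.08 = 6.982
1: (22 − 34.16)²/34.16 = 147.8656/34.16 = 4.329
2: (29 − 32.94)²/32.94 = 15.5236/32.94 = 0.471
3+: (43 − 37.82)²/37.82 = 26.8324/37.82 = 0.709
Sum = 12.49

12.49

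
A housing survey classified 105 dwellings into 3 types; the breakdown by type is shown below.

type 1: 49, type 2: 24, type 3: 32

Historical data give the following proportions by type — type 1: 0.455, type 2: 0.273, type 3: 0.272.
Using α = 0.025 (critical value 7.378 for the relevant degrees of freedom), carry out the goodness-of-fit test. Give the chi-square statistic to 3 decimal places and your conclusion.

Expected counts E_i = n·p_i: 105×0.455 = 47.775, 105×0.273 = 28.665, 105×0.272 = 28.56.
type 1: (49 − 47.775)²/47.775 = 1.500625/47.775 = 0.0314
type 2: (24 − 28.665)²/28.665 = 21.762225/28.665 = 0.7592
type 3: (32 − 28.56)²/28.56 = 11.8336/28.56 = 0.4143
Sum = 1.205
df = 2. Since 1.205 < 7.378, we do not reject H₀.

1.205; do not reject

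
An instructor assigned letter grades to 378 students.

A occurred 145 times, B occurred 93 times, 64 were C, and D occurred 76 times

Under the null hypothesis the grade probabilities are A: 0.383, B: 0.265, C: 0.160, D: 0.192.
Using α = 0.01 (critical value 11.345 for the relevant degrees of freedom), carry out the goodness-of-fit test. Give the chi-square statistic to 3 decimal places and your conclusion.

Expected counts E_i = n·p_i: 378×0.383 = 144.774, 378×0.265 = 100.17, 378×0.160 = 60.48, 378×0.192 = 72.576.
χ² = (145−144.774)²/144.774 + (93−100.17)²/100.17 + (64−60.48)²/60.48 + (76−72.576)²/72.576
   = 0.0004 + 0.5132 + 0.2049 + 0.1615
Sum = 0.880
df = 3. Since 0.880 < 11.345, we do not reject H₀.

0.880; do not reject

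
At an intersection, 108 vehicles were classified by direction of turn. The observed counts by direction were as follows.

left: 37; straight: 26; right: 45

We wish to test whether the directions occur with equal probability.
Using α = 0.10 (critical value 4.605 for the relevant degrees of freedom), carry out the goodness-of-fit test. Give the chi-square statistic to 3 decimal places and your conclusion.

Under H₀ each category has probability 1/3, so each expected count is 108/3 = 36.
χ² = (37−36)²/36 + (26−36)²/36 + (45−36)²/36
   = 0.0278 + 2.7778 + 2.2500
Sum = 5.056
df = 2. Since 5.056 > 4.605, we reject H₀.

5.056; reject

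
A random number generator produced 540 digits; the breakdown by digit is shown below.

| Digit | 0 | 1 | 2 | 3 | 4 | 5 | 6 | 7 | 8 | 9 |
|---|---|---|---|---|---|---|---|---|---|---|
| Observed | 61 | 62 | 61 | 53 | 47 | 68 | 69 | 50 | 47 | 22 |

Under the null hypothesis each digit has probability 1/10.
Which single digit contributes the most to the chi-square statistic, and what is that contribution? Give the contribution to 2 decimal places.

Expected count for each of the 10 categories: 540/10 = 54.
χ² = (61−54)²/54 + (62−54)²/54 + (61−54)²/54 + (53−54)²/54 + (47−54)²/54 + (68−54)²/54 + (69−54)²/54 + (50−54)²/54 + (47−54)²/54 + (22−54)²/54
   = 0.907 + 1.185 + 0.907 + 0.019 + 0.907 + 3.630 + 4.167 + 0.296 + 0.907 + 18.963
The largest term is for 9: 18.96.

9, 18.96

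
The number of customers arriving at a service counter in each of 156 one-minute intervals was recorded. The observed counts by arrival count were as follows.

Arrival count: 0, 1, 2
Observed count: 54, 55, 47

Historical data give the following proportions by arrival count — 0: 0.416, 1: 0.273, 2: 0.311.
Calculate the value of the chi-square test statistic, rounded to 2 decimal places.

Expected counts E_i = n·p_i: 156×0.416 = 64.896, 156×0.273 = 42.588, 156×0.311 = 48.516.
cat         O        E   (O−E)²/E
0          54   64.896      1.829
1          55   42.588      3.617
2          47   48.516      0.047
Sum = 5.49

5.49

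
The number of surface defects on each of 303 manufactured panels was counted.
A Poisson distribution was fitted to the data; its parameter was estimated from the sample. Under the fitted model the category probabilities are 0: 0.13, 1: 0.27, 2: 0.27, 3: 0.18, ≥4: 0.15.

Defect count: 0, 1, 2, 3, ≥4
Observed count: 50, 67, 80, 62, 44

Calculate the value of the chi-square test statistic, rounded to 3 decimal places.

Expected counts E_i = n·p_i: 303×0.13 = 39.39, 303×0.27 = 81.81, 303×0.27 = 81.81, 303×0.18 = 54.54, 303×0.15 = 45.45.
χ² = (50−39.39)²/39.39 + (67−81.81)²/81.81 + (80−81.81)²/81.81 + (62−54.54)²/54.54 + (44−45.45)²/45.45
   = 2.8579 + 2.6810 + 0.0400 + 1.0204 + 0.0463
Sum = 6.646

6.646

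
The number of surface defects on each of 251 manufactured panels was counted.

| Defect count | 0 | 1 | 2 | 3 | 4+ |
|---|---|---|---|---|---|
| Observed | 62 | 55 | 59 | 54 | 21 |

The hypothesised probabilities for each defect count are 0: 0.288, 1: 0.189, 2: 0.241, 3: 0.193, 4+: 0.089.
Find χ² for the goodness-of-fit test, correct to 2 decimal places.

3.42

Expected counts E_i = n·p_i: 251×0.288 = 72.288, 251×0.189 = 47.439, 251×0.241 = 60.491, 251×0.193 = 48.443, 251×0.089 = 22.339.
cat         O        E   (O−E)²/E
0          62   72.288      1.464
1          55   47.439      1.205
2          59   60.491      0.037
3          54   48.443      0.637
4+         21   22.339      0.080
Sum = 3.42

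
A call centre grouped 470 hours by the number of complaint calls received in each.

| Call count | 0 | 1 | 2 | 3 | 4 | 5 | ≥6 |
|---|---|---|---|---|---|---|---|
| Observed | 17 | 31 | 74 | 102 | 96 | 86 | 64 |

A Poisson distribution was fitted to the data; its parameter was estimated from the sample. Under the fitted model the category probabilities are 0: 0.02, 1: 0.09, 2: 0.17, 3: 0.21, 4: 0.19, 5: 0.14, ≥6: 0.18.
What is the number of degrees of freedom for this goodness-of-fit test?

There are k = 7 categories and 1 parameter estimated from the data, so df = 7 − 1 − 1 = 5.

5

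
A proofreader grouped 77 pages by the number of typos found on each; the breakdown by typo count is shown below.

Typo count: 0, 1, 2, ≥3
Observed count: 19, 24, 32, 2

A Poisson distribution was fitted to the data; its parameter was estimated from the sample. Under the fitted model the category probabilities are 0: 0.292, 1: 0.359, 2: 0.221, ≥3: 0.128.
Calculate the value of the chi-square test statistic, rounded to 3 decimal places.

20.474

Expected counts E_i = n·p_i: 77×0.292 = 22.484, 77×0.359 = 27.643, 77×0.221 = 17.017, 77×0.128 = 9.856.
0: (19 − 22.484)²/22.484 = 12.138256/22.484 = 0.5399
1: (24 − 27.643)²/27.643 = 13.271449/27.643 = 0.4801
2: (32 − 17.017)²/17.017 = 224.490289/17.017 = 13.1921
≥3: (2 − 9.856)²/9.856 = 61.716736/9.856 = 6.2618
Sum = 20.474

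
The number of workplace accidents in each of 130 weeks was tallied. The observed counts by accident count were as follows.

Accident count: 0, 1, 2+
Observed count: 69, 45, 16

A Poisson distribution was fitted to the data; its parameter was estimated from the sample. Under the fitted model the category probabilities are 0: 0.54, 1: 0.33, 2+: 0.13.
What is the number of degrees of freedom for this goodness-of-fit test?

1

There are k = 3 categories and 1 parameter estimated from the data, so df = 3 − 1 − 1 = 1.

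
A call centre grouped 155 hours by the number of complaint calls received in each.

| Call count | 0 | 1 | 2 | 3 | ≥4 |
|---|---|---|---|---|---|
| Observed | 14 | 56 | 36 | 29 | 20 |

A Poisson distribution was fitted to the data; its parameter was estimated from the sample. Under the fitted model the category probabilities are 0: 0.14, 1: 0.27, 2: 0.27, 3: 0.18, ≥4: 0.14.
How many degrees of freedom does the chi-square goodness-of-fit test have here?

There are k = 5 categories and 1 parameter estimated from the data, so df = 5 − 1 − 1 = 3.

3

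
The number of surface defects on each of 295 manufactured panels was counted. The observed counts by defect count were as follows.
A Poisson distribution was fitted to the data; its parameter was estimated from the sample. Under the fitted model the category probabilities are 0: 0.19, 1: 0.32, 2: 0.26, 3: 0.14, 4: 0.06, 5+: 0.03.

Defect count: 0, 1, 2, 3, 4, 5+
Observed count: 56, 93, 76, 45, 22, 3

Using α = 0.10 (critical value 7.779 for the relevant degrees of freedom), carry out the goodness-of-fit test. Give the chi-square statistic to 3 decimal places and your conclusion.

Expected counts E_i = n·p_i: 295×0.19 = 56.05, 295×0.32 = 94.4, 295×0.26 = 76.7, 295×0.14 = 41.3, 295×0.06 = 17.7, 295×0.03 = 8.85.
cat         O        E   (O−E)²/E
0          56    56.05     0.0000
1          93     94.4     0.0208
2          76     76.7     0.0064
3          45     41.3     0.3315
4          22     17.7     1.0446
5+          3     8.85     3.8669
Sum = 5.270
df = 4. Since 5.270 < 7.779, we do not reject H₀.

5.270; do not reject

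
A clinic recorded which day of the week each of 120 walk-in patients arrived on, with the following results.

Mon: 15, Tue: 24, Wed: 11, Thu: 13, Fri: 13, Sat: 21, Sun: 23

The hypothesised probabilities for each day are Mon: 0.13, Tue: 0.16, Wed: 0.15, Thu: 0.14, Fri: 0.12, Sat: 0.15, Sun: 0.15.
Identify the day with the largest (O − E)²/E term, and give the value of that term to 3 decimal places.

Expected counts E_i = n·p_i: 120×0.13 = 15.6, 120×0.16 = 19.2, 120×0.15 = 18, 120×0.14 = 16.8, 120×0.12 = 14.4, 120×0.15 = 18, 120×0.15 = 18.
Mon: (15 − 15.6)²/15.6 = 0.36/15.6 = 0.0231
Tue: (24 − 19.2)²/19.2 = 23.04/19.2 = 1.2000
Wed: (11 − 18)²/18 = 49/18 = 2.7222
Thu: (13 − 16.8)²/16.8 = 14.44/16.8 = 0.8595
Fri: (13 − 14.4)²/14.4 = 1.96/14.4 = 0.1361
Sat: (21 − 18)²/18 = 9/18 = 0.5000
Sun: (23 − 18)²/18 = 25/18 = 1.3889
The largest term is for Wed: 2.722.

Wed, 2.722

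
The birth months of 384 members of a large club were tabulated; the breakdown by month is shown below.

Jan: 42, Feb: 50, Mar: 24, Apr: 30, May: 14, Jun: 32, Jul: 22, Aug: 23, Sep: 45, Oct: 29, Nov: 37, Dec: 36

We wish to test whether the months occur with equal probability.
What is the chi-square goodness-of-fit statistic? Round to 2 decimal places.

38.00

Under H₀ each category has probability 1/12, so each expected count is 384/12 = 32.
Jan: (42 − 32)²/32 = 100/32 = 3.125
Feb: (50 − 32)²/32 = 324/32 = 10.125
Mar: (24 − 32)²/32 = 64/32 = 2.000
Apr: (30 − 32)²/32 = 4/32 = 0.125
May: (14 − 32)²/32 = 324/32 = 10.125
Jun: (32 − 32)²/32 = 0/32 = 0.000
Jul: (22 − 32)²/32 = 100/32 = 3.125
Aug: (23 − 32)²/32 = 81/32 = 2.531
Sep: (45 − 32)²/32 = 169/32 = 5.281
Oct: (29 − 32)²/32 = 9/32 = 0.281
Nov: (37 − 32)²/32 = 25/32 = 0.781
Dec: (36 − 32)²/32 = 16/32 = 0.500
Sum = 38.00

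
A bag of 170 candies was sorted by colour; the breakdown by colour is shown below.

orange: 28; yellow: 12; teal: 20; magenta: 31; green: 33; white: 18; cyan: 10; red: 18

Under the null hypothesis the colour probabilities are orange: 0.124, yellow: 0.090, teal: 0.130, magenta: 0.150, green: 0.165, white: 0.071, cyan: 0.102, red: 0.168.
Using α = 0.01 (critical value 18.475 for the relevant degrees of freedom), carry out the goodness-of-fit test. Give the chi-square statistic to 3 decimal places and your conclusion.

15.168; do not reject

Expected counts E_i = n·p_i: 170×0.124 = 21.08, 170×0.090 = 15.3, 170×0.130 = 22.1, 170×0.150 = 25.5, 170×0.165 = 28.05, 170×0.071 = 12.07, 170×0.102 = 17.34, 170×0.168 = 28.56.
χ² = (28−21.08)²/21.08 + (12−15.3)²/15.3 + (20−22.1)²/22.1 + (31−25.5)²/25.5 + (33−28.05)²/28.05 + (18−12.07)²/12.07 + (10−17.34)²/17.34 + (18−28.56)²/28.56
   = 2.2717 + 0.7118 + 0.1995 + 1.1863 + 0.8735 + 2.9134 + 3.1070 + 3.9045
Sum = 15.168
df = 7. Since 15.168 < 18.475, we do not reject H₀.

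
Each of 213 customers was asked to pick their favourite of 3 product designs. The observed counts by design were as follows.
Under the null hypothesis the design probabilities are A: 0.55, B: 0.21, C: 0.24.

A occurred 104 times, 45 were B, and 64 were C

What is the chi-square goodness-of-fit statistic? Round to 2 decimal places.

Expected counts E_i = n·p_i: 213×0.55 = 117.15, 213×0.21 = 44.73, 213×0.24 = 51.12.
A: (104 − 117.15)²/117.15 = 172.9225/117.15 = 1.476
B: (45 − 44.73)²/44.73 = 0.0729/44.73 = 0.002
C: (64 − 51.12)²/51.12 = 165.8944/51.12 = 3.245
Sum = 4.72

4.72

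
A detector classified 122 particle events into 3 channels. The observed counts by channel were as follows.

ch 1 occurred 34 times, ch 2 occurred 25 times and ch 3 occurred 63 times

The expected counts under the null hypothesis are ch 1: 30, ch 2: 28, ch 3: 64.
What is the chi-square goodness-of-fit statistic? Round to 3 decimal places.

0.870

ch 1: (34 − 30)²/30 = 16/30 = 0.5333
ch 2: (25 − 28)²/28 = 9/28 = 0.3214
ch 3: (63 − 64)²/64 = 1/64 = 0.0156
Sum = 0.870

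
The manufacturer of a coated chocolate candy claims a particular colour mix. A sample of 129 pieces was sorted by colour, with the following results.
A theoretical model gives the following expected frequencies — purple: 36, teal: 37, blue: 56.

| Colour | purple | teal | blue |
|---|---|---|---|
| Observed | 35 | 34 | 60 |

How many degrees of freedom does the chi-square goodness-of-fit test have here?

There are k = 3 categories and no parameters were estimated from the data, so df = 3 − 1 = 2.

2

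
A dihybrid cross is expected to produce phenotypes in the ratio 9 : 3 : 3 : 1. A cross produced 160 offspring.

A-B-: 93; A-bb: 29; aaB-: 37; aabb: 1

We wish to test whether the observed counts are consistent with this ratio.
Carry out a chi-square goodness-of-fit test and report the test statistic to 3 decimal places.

9.867

Ratio total = 16. Expected counts: 160×9/16 = 90, 160×3/16 = 30, 160×3/16 = 30, 160×1/16 = 10.
χ² = (93−90)²/90 + (29−30)²/30 + (37−30)²/30 + (1−10)²/10
   = 0.1000 + 0.0333 + 1.6333 + 8.1000
Sum = 9.867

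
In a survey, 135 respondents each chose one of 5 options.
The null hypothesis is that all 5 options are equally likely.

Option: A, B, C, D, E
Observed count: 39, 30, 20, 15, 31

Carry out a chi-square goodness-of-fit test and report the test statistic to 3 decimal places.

Under H₀ each category has probability 1/5, so each expected count is 135/5 = 27.
cat         O        E   (O−E)²/E
A          39       27     5.3333
B          30       27     0.3333
C          20       27     1.8148
D          15       27     5.3333
E          31       27     0.5926
Sum = 13.407

13.407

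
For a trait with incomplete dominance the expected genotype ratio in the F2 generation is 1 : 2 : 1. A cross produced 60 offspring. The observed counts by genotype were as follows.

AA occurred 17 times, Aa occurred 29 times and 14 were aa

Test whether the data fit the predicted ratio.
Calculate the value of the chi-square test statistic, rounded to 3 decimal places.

0.367

Ratio total = 4. Expected counts: 60×1/4 = 15, 60×2/4 = 30, 60×1/4 = 15.
cat         O        E   (O−E)²/E
AA         17       15     0.2667
Aa         29       30     0.0333
aa         14       15     0.0667
Sum = 0.367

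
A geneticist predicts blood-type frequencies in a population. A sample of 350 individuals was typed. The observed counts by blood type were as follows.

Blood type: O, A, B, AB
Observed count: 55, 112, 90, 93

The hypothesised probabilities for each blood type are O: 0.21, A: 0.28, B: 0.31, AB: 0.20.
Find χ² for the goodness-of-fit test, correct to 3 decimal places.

Expected counts E_i = n·p_i: 350×0.21 = 73.5, 350×0.28 = 98, 350×0.31 = 108.5, 350×0.20 = 70.
χ² = (55−73.5)²/73.5 + (112−98)²/98 + (90−108.5)²/108.5 + (93−70)²/70
   = 4.6565 + 2.0000 + 3.1544 + 7.5571
Sum = 17.368

17.368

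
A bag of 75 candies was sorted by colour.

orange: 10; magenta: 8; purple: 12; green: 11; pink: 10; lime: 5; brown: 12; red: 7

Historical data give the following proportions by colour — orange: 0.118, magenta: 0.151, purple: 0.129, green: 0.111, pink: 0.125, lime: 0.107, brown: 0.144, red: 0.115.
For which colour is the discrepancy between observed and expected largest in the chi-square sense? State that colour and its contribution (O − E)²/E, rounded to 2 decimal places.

lime, 1.14

Expected counts E_i = n·p_i: 75×0.118 = 8.85, 75×0.151 = 11.325, 75×0.129 = 9.675, 75×0.111 = 8.325, 75×0.125 = 9.375, 75×0.107 = 8.025, 75×0.144 = 10.8, 75×0.115 = 8.625.
χ² = (10−8.85)²/8.85 + (8−11.325)²/11.325 + (12−9.675)²/9.675 + (11−8.325)²/8.325 + (10−9.375)²/9.375 + (5−8.025)²/8.025 + (12−10.8)²/10.8 + (7−8.625)²/8.625
   = 0.149 + 0.976 + 0.559 + 0.860 + 0.042 + 1.140 + 0.133 + 0.306
The largest term is for lime: 1.14.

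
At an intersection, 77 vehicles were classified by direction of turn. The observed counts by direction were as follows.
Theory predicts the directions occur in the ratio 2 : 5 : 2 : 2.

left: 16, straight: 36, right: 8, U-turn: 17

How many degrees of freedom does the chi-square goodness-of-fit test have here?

3

There are k = 4 categories and no parameters were estimated from the data, so df = 4 − 1 = 3.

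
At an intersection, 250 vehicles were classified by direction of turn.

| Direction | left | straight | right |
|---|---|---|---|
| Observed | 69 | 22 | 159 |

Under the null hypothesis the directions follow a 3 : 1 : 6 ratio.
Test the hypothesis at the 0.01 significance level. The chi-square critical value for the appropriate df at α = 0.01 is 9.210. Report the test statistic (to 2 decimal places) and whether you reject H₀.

Ratio total = 10. Expected counts: 250×3/10 = 75, 250×1/10 = 25, 250×6/10 = 150.
χ² = (69−75)²/75 + (22−25)²/25 + (159−150)²/150
   = 0.480 + 0.360 + 0.540
Sum = 1.38
df = 2. Since 1.38 < 9.210, we do not reject H₀.

1.38; do not reject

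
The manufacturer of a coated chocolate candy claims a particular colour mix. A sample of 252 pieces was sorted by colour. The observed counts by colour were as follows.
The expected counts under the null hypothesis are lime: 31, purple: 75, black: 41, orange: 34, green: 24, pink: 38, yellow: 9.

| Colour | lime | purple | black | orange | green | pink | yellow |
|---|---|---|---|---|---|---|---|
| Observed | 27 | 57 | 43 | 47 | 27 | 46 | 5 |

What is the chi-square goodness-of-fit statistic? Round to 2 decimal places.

cat         O        E   (O−E)²/E
lime       27       31      0.516
purple     57       75      4.320
black      43       41      0.098
orange     47       34      4.971
green      27       24      0.375
pink       46       38      1.684
yellow      5        9      1.778
Sum = 13.74

13.74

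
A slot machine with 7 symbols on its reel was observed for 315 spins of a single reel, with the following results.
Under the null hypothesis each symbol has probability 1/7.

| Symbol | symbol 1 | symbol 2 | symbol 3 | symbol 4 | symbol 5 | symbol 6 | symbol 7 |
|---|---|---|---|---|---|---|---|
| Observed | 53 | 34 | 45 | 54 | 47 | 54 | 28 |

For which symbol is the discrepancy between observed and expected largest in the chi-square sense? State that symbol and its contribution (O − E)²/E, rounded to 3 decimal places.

symbol 7, 6.422

Under H₀ each category has probability 1/7, so each expected count is 315/7 = 45.
cat           O        E   (O−E)²/E
symbol 1     53       45     1.4222
symbol 2     34       45     2.6889
symbol 3     45       45     0.0000
symbol 4     54       45     1.8000
symbol 5     47       45     0.0889
symbol 6     54       45     1.8000
symbol 7     28       45     6.4222
The largest term is for symbol 7: 6.422.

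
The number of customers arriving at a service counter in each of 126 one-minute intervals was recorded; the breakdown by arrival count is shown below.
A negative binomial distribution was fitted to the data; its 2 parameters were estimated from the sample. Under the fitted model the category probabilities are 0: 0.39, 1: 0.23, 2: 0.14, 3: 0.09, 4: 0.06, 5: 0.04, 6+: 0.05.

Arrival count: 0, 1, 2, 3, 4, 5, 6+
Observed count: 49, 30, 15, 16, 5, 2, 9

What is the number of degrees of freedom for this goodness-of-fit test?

There are k = 7 categories and 2 parameters estimated from the data, so df = 7 − 1 − 2 = 4.

4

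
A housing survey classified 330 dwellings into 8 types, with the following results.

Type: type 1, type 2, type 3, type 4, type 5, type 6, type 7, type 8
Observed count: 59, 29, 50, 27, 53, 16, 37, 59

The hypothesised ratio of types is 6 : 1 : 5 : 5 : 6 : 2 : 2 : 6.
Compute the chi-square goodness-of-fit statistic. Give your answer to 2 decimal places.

Ratio total = 33. Expected counts: 330×6/33 = 60, 330×1/33 = 10, 330×5/33 = 50, 330×5/33 = 50, 330×6/33 = 60, 330×2/33 = 20, 330×2/33 = 20, 330×6/33 = 60.
cat         O        E   (O−E)²/E
type 1     59       60      0.017
type 2     29       10     36.100
type 3     50       50      0.000
type 4     27       50     10.580
type 5     53       60      0.817
type 6     16       20      0.800
type 7     37       20     14.450
type 8     59       60      0.017
Sum = 62.78

62.78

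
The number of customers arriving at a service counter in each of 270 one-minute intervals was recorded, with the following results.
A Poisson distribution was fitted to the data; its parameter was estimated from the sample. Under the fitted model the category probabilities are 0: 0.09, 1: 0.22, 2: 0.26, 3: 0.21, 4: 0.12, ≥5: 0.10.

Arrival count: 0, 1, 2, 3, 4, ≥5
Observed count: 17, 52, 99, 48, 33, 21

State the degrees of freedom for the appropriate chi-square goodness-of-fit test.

There are k = 6 categories and 1 parameter estimated from the data, so df = 6 − 1 − 1 = 4.

4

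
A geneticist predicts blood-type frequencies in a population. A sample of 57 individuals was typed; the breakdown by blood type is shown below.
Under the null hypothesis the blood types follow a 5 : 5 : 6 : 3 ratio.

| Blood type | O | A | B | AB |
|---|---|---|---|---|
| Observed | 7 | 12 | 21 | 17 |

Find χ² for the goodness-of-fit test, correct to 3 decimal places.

12.478

Ratio total = 19. Expected counts: 57×5/19 = 15, 57×5/19 = 15, 57×6/19 = 18, 57×3/19 = 9.
cat         O        E   (O−E)²/E
O           7       15     4.2667
A          12       15     0.6000
B          21       18     0.5000
AB         17        9     7.1111
Sum = 12.478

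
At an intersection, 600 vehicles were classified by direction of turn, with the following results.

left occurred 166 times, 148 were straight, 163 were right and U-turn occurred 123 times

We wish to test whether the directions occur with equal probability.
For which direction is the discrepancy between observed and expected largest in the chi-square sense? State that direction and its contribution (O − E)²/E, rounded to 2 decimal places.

Expected count for each of the 4 categories: 600/4 = 150.
left: (166 − 150)²/150 = 256/150 = 1.707
straight: (148 − 150)²/150 = 4/150 = 0.027
right: (163 − 150)²/150 = 169/150 = 1.127
U-turn: (123 − 150)²/150 = 729/150 = 4.860
The largest term is for U-turn: 4.86.

U-turn, 4.86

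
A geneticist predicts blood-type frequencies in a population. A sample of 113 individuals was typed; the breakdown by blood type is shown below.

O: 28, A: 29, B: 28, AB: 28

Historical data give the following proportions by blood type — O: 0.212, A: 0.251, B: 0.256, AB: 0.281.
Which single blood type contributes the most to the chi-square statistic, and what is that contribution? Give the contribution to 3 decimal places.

O, 0.683

Expected counts E_i = n·p_i: 113×0.212 = 23.956, 113×0.251 = 28.363, 113×0.256 = 28.928, 113×0.281 = 31.753.
χ² = (28−23.956)²/23.956 + (29−28.363)²/28.363 + (28−28.928)²/28.928 + (28−31.753)²/31.753
   = 0.6827 + 0.0143 + 0.0298 + 0.4436
The largest term is for O: 0.683.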